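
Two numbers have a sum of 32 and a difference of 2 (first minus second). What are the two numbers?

first number: 17, second number: 15

Let x = first number, y = second number.
  x + y = 32
  x - y = 2
From equation 1: x = 32 − y.
Substitute into equation 2 and solve: y = 15.
Then x = 17.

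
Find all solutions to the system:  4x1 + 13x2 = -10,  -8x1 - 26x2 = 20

infinitely many solutions

Row-reduce:
R1 ← R1 / (4).
R2 ← R2 + 8·R1.
Rank is 1 with 2 unknowns, leaving x2 free.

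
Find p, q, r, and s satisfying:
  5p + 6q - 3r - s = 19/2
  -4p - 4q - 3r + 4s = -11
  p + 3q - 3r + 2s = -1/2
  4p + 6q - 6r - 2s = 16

Row-reduce the augmented matrix:
R1 ← R1 / (5).
R2 ← R2 + 4·R1.
R3 ← R3 − 1·R1.
R4 ← R4 − 4·R1.
R2 ← R2 / (4/5).
R1 ← R1 − 6/5·R2.
R3 ← R3 − 9/5·R2.
R4 ← R4 − 6/5·R2.
R3 ← R3 / (39/4).
R1 ← R1 − 15/2·R3.
R2 ← R2 + 27/4·R3.
R4 ← R4 − 9/2·R3.
R4 ← R4 / (-48/13).
R1 ← R1 + 15/13·R4.
R2 ← R2 − 7/13·R4.
R3 ← R3 + 20/39·R4.
Reading off the reduced rows gives p = -1/2, q = 1, r = -1, s = -3.

p = -1/2, q = 1, r = -1, s = -3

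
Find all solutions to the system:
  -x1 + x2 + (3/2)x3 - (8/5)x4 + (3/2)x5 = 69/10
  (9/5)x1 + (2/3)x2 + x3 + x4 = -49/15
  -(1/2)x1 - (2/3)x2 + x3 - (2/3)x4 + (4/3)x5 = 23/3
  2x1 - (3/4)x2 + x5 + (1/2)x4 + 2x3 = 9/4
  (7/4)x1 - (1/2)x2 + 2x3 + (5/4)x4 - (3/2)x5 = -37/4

x1 = -2, x2 = -1, x3 = 0, x4 = 1, x5 = 5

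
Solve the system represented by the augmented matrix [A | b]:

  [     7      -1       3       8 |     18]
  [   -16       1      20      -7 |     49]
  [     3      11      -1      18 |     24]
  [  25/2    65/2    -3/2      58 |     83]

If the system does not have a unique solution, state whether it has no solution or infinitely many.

no solution

Row-reduce:
R1 ← R1 / (7).
R2 ← R2 + 16·R1.
R3 ← R3 − 3·R1.
R4 ← R4 − 25/2·R1.
R2 ← R2 / (-9/7).
R1 ← R1 + 1/7·R2.
R3 ← R3 − 80/7·R2.
R4 ← R4 − 240/7·R2.
R3 ← R3 / (2128/9).
R1 ← R1 + 23/9·R3.
R2 ← R2 + 188/9·R3.
R4 ← R4 − 2128/3·R3.
Row 4 reduces to 0 = 2, a contradiction. The system is inconsistent.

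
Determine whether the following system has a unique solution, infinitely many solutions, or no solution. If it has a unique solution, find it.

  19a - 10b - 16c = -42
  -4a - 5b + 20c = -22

infinitely many solutions

Row-reduce:
R1 ← R1 / (19).
R2 ← R2 + 4·R1.
R2 ← R2 / (-135/19).
R1 ← R1 + 10/19·R2.
Rank is 2 with 3 unknowns, leaving c free.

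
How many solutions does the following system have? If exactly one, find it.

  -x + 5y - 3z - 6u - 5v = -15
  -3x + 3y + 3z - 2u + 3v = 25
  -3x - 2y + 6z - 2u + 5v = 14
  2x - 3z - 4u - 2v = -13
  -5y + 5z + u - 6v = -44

Row-reduce the augmented matrix:
R1 ← R1 / (-1).
R2 ← R2 + 3·R1.
R3 ← R3 + 3·R1.
R4 ← R4 − 2·R1.
R2 ← R2 / (-12).
R1 ← R1 + 5·R2.
R3 ← R3 + 17·R2.
R4 ← R4 − 10·R2.
R5 ← R5 + 5·R2.
R3 ← R3 / (-2).
R1 ← R1 + 2·R3.
R2 ← R2 + 1·R3.
R4 ← R4 − 1·R3.
R4 ← R4 / (-6).
R1 ← R1 − 6·R4.
R2 ← R2 − 2·R4.
R3 ← R3 − 10/3·R4.
R5 ← R5 + 17/3·R4.
R5 ← R5 / (-989/72).
R1 ← R1 − 13/4·R5.
R2 ← R2 − 4/3·R5.
R3 ← R3 − 26/9·R5.
R4 ← R4 + 1/24·R5.
Reading off the reduced rows gives x = 5, y = 6, z = 3, u = 1, v = 5.

x = 5, y = 6, z = 3, u = 1, v = 5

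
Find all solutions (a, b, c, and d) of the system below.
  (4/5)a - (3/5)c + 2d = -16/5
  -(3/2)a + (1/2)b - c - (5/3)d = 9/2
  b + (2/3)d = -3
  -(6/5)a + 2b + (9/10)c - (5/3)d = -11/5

no solution

Row-reduce:
R1 ← R1 / (4/5).
R2 ← R2 + 3/2·R1.
R4 ← R4 + 6/5·R1.
R2 ← R2 / (1/2).
R3 ← R3 − 1·R2.
R4 ← R4 − 2·R2.
R3 ← R3 / (17/4).
R1 ← R1 + 3/4·R3.
R2 ← R2 + 17/4·R3.
R4 ← R4 − 17/2·R3.
Row 4 reduces to 0 = -1, a contradiction. The system is inconsistent.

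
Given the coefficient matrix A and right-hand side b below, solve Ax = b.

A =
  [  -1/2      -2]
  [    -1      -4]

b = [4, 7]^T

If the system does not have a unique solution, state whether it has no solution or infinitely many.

Row-reduce:
R1 ← R1 / (-1/2).
R2 ← R2 + 1·R1.
Row 2 reduces to 0 = -1, a contradiction. The system is inconsistent.

no solution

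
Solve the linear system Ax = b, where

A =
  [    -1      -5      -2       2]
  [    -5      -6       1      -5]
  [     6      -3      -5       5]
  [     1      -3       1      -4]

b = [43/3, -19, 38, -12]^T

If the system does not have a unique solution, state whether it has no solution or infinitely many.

Row-reduce the augmented matrix:
R1 ← R1 / (-1).
R2 ← R2 + 5·R1.
R3 ← R3 − 6·R1.
R4 ← R4 − 1·R1.
R2 ← R2 / (19).
R1 ← R1 − 5·R2.
R3 ← R3 + 33·R2.
R4 ← R4 + 8·R2.
R3 ← R3 / (40/19).
R1 ← R1 + 17/19·R3.
R2 ← R2 − 11/19·R3.
R4 ← R4 − 69/19·R3.
R4 ← R4 / (73/10).
R1 ← R1 + 19/10·R4.
R2 ← R2 − 17/10·R4.
R3 ← R3 + 43/10·R4.
Reading off the reduced rows gives x_1 = 1, x_2 = -2/3, x_3 = -3, x_4 = 3.

x_1 = 1, x_2 = -2/3, x_3 = -3, x_4 = 3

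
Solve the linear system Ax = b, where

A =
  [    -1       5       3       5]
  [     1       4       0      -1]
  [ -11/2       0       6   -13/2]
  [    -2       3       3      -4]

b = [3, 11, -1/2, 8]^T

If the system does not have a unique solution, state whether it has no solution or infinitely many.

Row-reduce:
R1 ← R1 / (-1).
R2 ← R2 − 1·R1.
R3 ← R3 + 11/2·R1.
R4 ← R4 + 2·R1.
R2 ← R2 / (9).
R1 ← R1 + 5·R2.
R3 ← R3 + 55/2·R2.
R4 ← R4 + 7·R2.
R3 ← R3 / (-4/3).
R1 ← R1 + 4/3·R3.
R2 ← R2 − 1/3·R3.
R4 ← R4 + 2/3·R3.
Rank is 3 with 4 unknowns, leaving x_4 free.

infinitely many solutions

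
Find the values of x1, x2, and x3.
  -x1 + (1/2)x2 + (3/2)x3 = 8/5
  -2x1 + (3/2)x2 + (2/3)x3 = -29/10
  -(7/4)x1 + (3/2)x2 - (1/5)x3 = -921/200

x1 = 3/2, x2 = -1, x3 = 12/5

Row-reduce the augmented matrix:
R1 ← R1 / (-1).
R2 ← R2 + 2·R1.
R3 ← R3 + 7/4·R1.
R2 ← R2 / (1/2).
R1 ← R1 + 1/2·R2.
R3 ← R3 − 5/8·R2.
R3 ← R3 / (11/120).
R1 ← R1 + 23/6·R3.
R2 ← R2 + 14/3·R3.
Reading off the reduced rows gives x1 = 3/2, x2 = -1, x3 = 12/5.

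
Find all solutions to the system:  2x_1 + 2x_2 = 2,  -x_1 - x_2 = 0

Row-reduce:
R1 ← R1 / (2).
R2 ← R2 + 1·R1.
Row 2 reduces to 0 = 1, a contradiction. The system is inconsistent.

no solution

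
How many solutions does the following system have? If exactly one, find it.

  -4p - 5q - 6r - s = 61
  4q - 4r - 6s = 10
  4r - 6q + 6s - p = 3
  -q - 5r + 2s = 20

p = -1, q = -6, r = -4, s = -3

Row-reduce the augmented matrix:
R1 ← R1 / (-4).
R3 ← R3 + 1·R1.
R2 ← R2 / (4).
R1 ← R1 − 5/4·R2.
R3 ← R3 + 19/4·R2.
R4 ← R4 + 1·R2.
R3 ← R3 / (3/4).
R1 ← R1 − 11/4·R3.
R2 ← R2 + 1·R3.
R4 ← R4 + 6·R3.
R4 ← R4 / (-13/2).
R1 ← R1 − 16/3·R4.
R2 ← R2 + 8/3·R4.
R3 ← R3 + 7/6·R4.
Reading off the reduced rows gives p = -1, q = -6, r = -4, s = -3.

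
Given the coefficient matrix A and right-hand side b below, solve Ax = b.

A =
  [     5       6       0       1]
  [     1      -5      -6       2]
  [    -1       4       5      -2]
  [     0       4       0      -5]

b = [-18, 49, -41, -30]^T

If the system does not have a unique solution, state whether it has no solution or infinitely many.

Row-reduce the augmented matrix:
R1 ← R1 / (5).
R2 ← R2 − 1·R1.
R3 ← R3 + 1·R1.
R2 ← R2 / (-31/5).
R1 ← R1 − 6/5·R2.
R3 ← R3 − 26/5·R2.
R4 ← R4 − 4·R2.
R3 ← R3 / (-1/31).
R1 ← R1 + 36/31·R3.
R2 ← R2 − 30/31·R3.
R4 ← R4 + 120/31·R3.
R4 ← R4 / (31).
R1 ← R1 − 11·R4.
R2 ← R2 + 9·R4.
R3 ← R3 − 9·R4.
Reading off the reduced rows gives x_1 = 2, x_2 = -5, x_3 = -3, x_4 = 2.

x_1 = 2, x_2 = -5, x_3 = -3, x_4 = 2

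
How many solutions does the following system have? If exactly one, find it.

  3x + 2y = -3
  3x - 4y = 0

Row-reduce the augmented matrix:
R1 ← R1 / (3).
R2 ← R2 − 3·R1.
R2 ← R2 / (-6).
R1 ← R1 − 2/3·R2.
Reading off the reduced rows gives x = -2/3, y = -1/2.

x = -2/3, y = -1/2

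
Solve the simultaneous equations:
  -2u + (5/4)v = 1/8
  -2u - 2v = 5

u = -1, v = -3/2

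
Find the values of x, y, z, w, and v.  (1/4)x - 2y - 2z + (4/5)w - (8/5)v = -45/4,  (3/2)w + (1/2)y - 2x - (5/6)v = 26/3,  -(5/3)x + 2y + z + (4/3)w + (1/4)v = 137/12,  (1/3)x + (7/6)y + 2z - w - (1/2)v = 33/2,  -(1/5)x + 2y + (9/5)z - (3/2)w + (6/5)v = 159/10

x = -5, y = 4, z = 3, w = -5, v = -5

Row-reduce the augmented matrix:
R1 ← R1 / (1/4).
R2 ← R2 + 2·R1.
R3 ← R3 + 5/3·R1.
R4 ← R4 − 1/3·R1.
R5 ← R5 + 1/5·R1.
R2 ← R2 / (-31/2).
R1 ← R1 + 8·R2.
R3 ← R3 + 34/3·R2.
R4 ← R4 − 23/6·R2.
R5 ← R5 − 2/5·R2.
R3 ← R3 / (-59/93).
R1 ← R1 − 8/31·R3.
R2 ← R2 − 32/31·R3.
R4 ← R4 − 22/31·R3.
R5 ← R5 + 33/155·R3.
R4 ← R4 / (521/590).
R1 ← R1 + 152/295·R4.
R2 ← R2 − 277/295·R4.
R3 ← R3 + 414/295·R4.
R5 ← R5 + 2817/2950·R4.
R5 ← R5 / (-84509/31260).
R1 ← R1 + 3998/4689·R5.
R2 ← R2 − 11872/4689·R5.
R3 ← R3 + 17837/6252·R5.
R4 ← R4 + 11893/4689·R5.
Reading off the reduced rows gives x = -5, y = 4, z = 3, w = -5, v = -5.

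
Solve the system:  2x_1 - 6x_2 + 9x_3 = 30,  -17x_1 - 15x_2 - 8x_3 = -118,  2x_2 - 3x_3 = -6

x_1 = 6, x_2 = 0, x_3 = 2

Row-reduce the augmented matrix:
R1 ← R1 / (2).
R2 ← R2 + 17·R1.
R2 ← R2 / (-66).
R1 ← R1 + 3·R2.
R3 ← R3 − 2·R2.
R3 ← R3 / (-61/66).
R1 ← R1 − 61/44·R3.
R2 ← R2 + 137/132·R3.
Reading off the reduced rows gives x_1 = 6, x_2 = 0, x_3 = 2.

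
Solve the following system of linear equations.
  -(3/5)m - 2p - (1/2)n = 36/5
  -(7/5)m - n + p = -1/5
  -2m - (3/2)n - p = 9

Row-reduce:
R1 ← R1 / (-3/5).
R2 ← R2 + 7/5·R1.
R3 ← R3 + 2·R1.
R2 ← R2 / (1/6).
R1 ← R1 − 5/6·R2.
R3 ← R3 − 1/6·R2.
Row 3 reduces to 0 = 2, a contradiction. The system is inconsistent.

no solution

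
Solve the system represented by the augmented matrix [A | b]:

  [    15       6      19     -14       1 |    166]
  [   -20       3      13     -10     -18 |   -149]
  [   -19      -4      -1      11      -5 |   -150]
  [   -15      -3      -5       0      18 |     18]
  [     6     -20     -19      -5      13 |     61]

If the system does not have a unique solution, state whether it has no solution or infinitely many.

Row-reduce the augmented matrix:
R1 ← R1 / (15).
R2 ← R2 + 20·R1.
R3 ← R3 + 19·R1.
R4 ← R4 + 15·R1.
R5 ← R5 − 6·R1.
R2 ← R2 / (11).
R1 ← R1 − 2/5·R2.
R3 ← R3 − 18/5·R2.
R4 ← R4 − 3·R2.
R5 ← R5 + 112/5·R2.
R3 ← R3 / (1736/165).
R1 ← R1 + 7/55·R3.
R2 ← R2 − 115/33·R3.
R4 ← R4 − 39/11·R3.
R5 ← R5 − 8491/165·R3.
R4 ← R4 / (-12281/1736).
R1 ← R1 − 35/248·R4.
R2 ← R2 + 6047/1736·R4.
R3 ← R3 − 437/1736·R4.
R5 ← R5 + 17541/248·R4.
R5 ← R5 / (-3185316/12281).
R1 ← R1 − 14144/12281·R5.
R2 ← R2 + 164481/12281·R5.
R3 ← R3 − 12045/12281·R5.
R4 ← R4 + 39868/12281·R5.
Reading off the reduced rows gives x_1 = 5, x_2 = 0, x_3 = 3, x_4 = -2, x_5 = 6.

x_1 = 5, x_2 = 0, x_3 = 3, x_4 = -2, x_5 = 6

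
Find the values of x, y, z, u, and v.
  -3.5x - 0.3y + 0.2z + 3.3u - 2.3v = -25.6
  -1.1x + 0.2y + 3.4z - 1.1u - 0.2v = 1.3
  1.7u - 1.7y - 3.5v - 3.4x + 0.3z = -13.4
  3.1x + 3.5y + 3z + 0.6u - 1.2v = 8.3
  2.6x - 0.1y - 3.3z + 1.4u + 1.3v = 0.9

Row-reduce the augmented matrix:
R1 ← R1 / (-7/2).
R2 ← R2 + 11/10·R1.
R3 ← R3 + 17/5·R1.
R4 ← R4 − 31/10·R1.
R5 ← R5 − 13/5·R1.
R2 ← R2 / (103/350).
R1 ← R1 − 3/35·R2.
R3 ← R3 + 493/350·R2.
R4 ← R4 − 566/175·R2.
R5 ← R5 + 113/350·R2.
R3 ← R3 / (16561/1030).
R1 ← R1 + 106/103·R3.
R2 ← R2 − 1168/103·R3.
R4 ← R4 + 17252/515·R3.
R5 ← R5 − 105/206·R3.
R4 ← R4 / (424211/165610).
R1 ← R1 + 17745/16561·R4.
R2 ← R2 − 16796/16561·R4.
R3 ← R3 + 12087/16561·R4.
R5 ← R5 − 311149/165610·R4.
R5 ← R5 / (20467551/4242110).
R1 ← R1 + 889083/424211·R5.
R2 ← R2 − 1459671/424211·R5.
R3 ← R3 + 741719/424211·R5.
R4 ← R4 + 1060979/424211·R5.
Reading off the reduced rows gives x = 4, y = -1, z = 0, u = -5, v = -2.

x = 4, y = -1, z = 0, u = -5, v = -2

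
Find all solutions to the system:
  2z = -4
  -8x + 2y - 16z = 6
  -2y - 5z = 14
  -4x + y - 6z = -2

Row-reduce:
Swap R1 and R2.
R1 ← R1 / (-8).
R4 ← R4 + 4·R1.
Swap R2 and R3.
R2 ← R2 / (-2).
R1 ← R1 + 1/4·R2.
R3 ← R3 / (2).
R1 ← R1 − 21/8·R3.
R2 ← R2 − 5/2·R3.
R4 ← R4 − 2·R3.
Row 4 reduces to 0 = -1, a contradiction. The system is inconsistent.

no solution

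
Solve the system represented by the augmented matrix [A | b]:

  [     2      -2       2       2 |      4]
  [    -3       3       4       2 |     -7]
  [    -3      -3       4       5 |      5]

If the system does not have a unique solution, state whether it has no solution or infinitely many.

infinitely many solutions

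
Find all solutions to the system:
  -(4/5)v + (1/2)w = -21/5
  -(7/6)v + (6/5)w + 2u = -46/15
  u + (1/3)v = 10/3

Row-reduce the augmented matrix:
Swap R1 and R2.
R1 ← R1 / (2).
R3 ← R3 − 1·R1.
R2 ← R2 / (-4/5).
R1 ← R1 + 7/12·R2.
R3 ← R3 − 11/12·R2.
R3 ← R3 / (-13/480).
R1 ← R1 − 113/480·R3.
R2 ← R2 + 5/8·R3.
Reading off the reduced rows gives u = 2, v = 4, w = -2.

u = 2, v = 4, w = -2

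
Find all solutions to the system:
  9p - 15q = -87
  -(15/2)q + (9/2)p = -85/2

no solution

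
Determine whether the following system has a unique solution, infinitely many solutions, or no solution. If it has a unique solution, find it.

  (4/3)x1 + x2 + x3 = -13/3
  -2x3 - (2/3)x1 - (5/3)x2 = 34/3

infinitely many solutions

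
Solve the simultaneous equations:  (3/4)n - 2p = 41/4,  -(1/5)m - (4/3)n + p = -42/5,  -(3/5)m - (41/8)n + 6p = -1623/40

infinitely many solutions

Row-reduce:
Swap R1 and R2.
R1 ← R1 / (-1/5).
R3 ← R3 + 3/5·R1.
R2 ← R2 / (3/4).
R1 ← R1 − 20/3·R2.
R3 ← R3 + 9/8·R2.
Rank is 2 with 3 unknowns, leaving p free.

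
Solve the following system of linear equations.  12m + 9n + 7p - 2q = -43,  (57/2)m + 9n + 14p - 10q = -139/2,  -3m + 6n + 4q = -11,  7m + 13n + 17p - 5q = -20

Row-reduce:
R1 ← R1 / (12).
R2 ← R2 − 57/2·R1.
R3 ← R3 + 3·R1.
R4 ← R4 − 7·R1.
R2 ← R2 / (-99/8).
R1 ← R1 − 3/4·R2.
R3 ← R3 − 33/4·R2.
R4 ← R4 − 31/4·R2.
Swap R3 and R4.
R3 ← R3 / (124/11).
R1 ← R1 − 14/33·R3.
R2 ← R2 − 7/33·R3.
Rank is 3 with 4 unknowns, leaving q free.

infinitely many solutions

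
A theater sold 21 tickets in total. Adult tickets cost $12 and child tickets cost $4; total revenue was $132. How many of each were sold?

adult tickets: 6, child tickets: 15

Let a = adult tickets, c = child tickets.
  a + c = 21
  12a + 4c = 132
Row-reduce the augmented matrix:
R2 ← R2 − 12·R1.
R2 ← R2 / (-8).
R1 ← R1 − 1·R2.
Reading off the reduced rows gives a = 6, c = 15.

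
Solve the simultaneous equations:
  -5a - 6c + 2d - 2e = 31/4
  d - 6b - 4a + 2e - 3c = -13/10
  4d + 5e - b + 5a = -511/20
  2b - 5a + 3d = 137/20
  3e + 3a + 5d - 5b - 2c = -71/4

a = -7/4, b = -1/5, c = 1, d = -1/2, e = -3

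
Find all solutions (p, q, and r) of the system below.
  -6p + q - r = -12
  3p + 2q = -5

infinitely many solutions

Row-reduce:
R1 ← R1 / (-6).
R2 ← R2 − 3·R1.
R2 ← R2 / (5/2).
R1 ← R1 + 1/6·R2.
Rank is 2 with 3 unknowns, leaving r free.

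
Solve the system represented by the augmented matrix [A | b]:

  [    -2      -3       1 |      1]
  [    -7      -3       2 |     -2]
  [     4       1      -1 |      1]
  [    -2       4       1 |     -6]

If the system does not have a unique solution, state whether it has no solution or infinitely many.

Row-reduce:
R1 ← R1 / (-2).
R2 ← R2 + 7·R1.
R3 ← R3 − 4·R1.
R4 ← R4 + 2·R1.
R2 ← R2 / (15/2).
R1 ← R1 − 3/2·R2.
R3 ← R3 + 5·R2.
R4 ← R4 − 7·R2.
Swap R3 and R4.
R3 ← R3 / (7/5).
R1 ← R1 + 1/5·R3.
R2 ← R2 + 1/5·R3.
Row 4 reduces to 0 = -2/3, a contradiction. The system is inconsistent.

no solution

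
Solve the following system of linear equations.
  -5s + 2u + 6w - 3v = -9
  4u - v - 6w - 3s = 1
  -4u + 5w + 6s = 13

infinitely many solutions

Row-reduce:
R1 ← R1 / (2).
R2 ← R2 − 4·R1.
R3 ← R3 + 4·R1.
R2 ← R2 / (5).
R1 ← R1 + 3/2·R2.
R3 ← R3 + 6·R2.
R3 ← R3 / (-23/5).
R1 ← R1 + 12/5·R3.
R2 ← R2 + 18/5·R3.
Rank is 3 with 4 unknowns, leaving s free.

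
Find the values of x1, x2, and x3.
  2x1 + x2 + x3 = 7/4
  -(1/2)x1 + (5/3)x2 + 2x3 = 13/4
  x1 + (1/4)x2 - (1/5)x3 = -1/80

x1 = 0, x2 = 3/4, x3 = 1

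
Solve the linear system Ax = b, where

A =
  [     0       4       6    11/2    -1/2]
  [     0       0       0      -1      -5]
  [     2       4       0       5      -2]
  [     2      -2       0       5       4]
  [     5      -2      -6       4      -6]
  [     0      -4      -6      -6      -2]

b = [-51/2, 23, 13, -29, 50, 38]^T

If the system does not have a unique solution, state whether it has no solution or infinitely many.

no solution

Row-reduce:
Swap R1 and R3.
R1 ← R1 / (2).
R4 ← R4 − 2·R1.
R5 ← R5 − 5·R1.
Swap R2 and R3.
R2 ← R2 / (4).
R1 ← R1 − 2·R2.
R4 ← R4 + 6·R2.
R5 ← R5 + 12·R2.
R6 ← R6 + 4·R2.
Swap R3 and R4.
R3 ← R3 / (9).
R1 ← R1 + 3·R3.
R2 ← R2 − 3/2·R3.
R5 ← R5 − 12·R3.
R4 ← R4 / (-1).
R1 ← R1 − 5/2·R4.
R3 ← R3 − 11/12·R4.
R5 ← R5 + 3·R4.
R6 ← R6 + 1/2·R4.
R5 ← R5 / (11/2).
R1 ← R1 + 23/2·R5.
R2 ← R2 + 1·R5.
R3 ← R3 + 4·R5.
R4 ← R4 − 5·R5.
Row 6 reduces to 0 = 1, a contradiction. The system is inconsistent.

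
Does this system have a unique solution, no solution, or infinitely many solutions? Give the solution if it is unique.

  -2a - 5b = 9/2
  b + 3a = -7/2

From equation 2: b = -7/2 − 3·a.
Substitute into equation 1 and solve: a = -1.
Then b = -1/2.

a = -1, b = -1/2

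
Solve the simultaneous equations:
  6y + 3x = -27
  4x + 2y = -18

Row-reduce the augmented matrix:
R1 ← R1 / (3).
R2 ← R2 − 4·R1.
R2 ← R2 / (-6).
R1 ← R1 − 2·R2.
Reading off the reduced rows gives x = -3, y = -3.

x = -3, y = -3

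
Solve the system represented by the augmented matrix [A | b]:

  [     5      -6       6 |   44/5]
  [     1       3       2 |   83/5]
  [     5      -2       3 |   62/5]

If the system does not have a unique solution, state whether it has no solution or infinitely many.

Row-reduce the augmented matrix:
R1 ← R1 / (5).
R2 ← R2 − 1·R1.
R3 ← R3 − 5·R1.
R2 ← R2 / (21/5).
R1 ← R1 + 6/5·R2.
R3 ← R3 − 4·R2.
R3 ← R3 / (-79/21).
R1 ← R1 − 10/7·R3.
R2 ← R2 − 4/21·R3.
Reading off the reduced rows gives x_1 = 2, x_2 = 3, x_3 = 14/5.

x_1 = 2, x_2 = 3, x_3 = 14/5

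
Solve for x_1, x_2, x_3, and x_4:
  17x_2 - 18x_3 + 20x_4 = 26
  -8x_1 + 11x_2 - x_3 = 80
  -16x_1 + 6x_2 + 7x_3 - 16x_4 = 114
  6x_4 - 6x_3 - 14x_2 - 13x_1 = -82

x_1 = -2, x_2 = 6, x_3 = 2, x_4 = -2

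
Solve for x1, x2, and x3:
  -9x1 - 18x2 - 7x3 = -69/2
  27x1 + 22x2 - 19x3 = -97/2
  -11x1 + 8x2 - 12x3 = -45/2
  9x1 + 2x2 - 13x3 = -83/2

x1 = -1/2, x2 = 1, x3 = 3

Row-reduce the augmented matrix:
R1 ← R1 / (-9).
R2 ← R2 − 27·R1.
R3 ← R3 + 11·R1.
R4 ← R4 − 9·R1.
R2 ← R2 / (-32).
R1 ← R1 − 2·R2.
R3 ← R3 − 30·R2.
R4 ← R4 + 16·R2.
R3 ← R3 / (-737/18).
R1 ← R1 + 31/18·R3.
R2 ← R2 − 5/4·R3.
R4 reduces to 0 = 0, so the extra equation is consistent.
Reading off the reduced rows gives x1 = -1/2, x2 = 1, x3 = 3.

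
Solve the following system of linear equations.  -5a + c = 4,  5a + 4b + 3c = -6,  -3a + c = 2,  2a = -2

a = -1, b = 1/2, c = -1

Row-reduce the augmented matrix:
R1 ← R1 / (-5).
R2 ← R2 − 5·R1.
R3 ← R3 + 3·R1.
R4 ← R4 − 2·R1.
R2 ← R2 / (4).
R3 ← R3 / (2/5).
R1 ← R1 + 1/5·R3.
R2 ← R2 − 1·R3.
R4 ← R4 − 2/5·R3.
R4 reduces to 0 = 0, so the extra equation is consistent.
Reading off the reduced rows gives a = -1, b = 1/2, c = -1.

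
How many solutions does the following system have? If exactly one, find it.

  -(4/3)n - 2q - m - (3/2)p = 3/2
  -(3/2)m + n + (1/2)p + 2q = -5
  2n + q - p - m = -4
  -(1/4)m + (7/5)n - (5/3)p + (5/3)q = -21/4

m = 1, n = 0, p = 1, q = -2

Row-reduce the augmented matrix:
R1 ← R1 / (-1).
R2 ← R2 + 3/2·R1.
R3 ← R3 + 1·R1.
R4 ← R4 + 1/4·R1.
R2 ← R2 / (3).
R1 ← R1 − 4/3·R2.
R3 ← R3 − 10/3·R2.
R4 ← R4 − 26/15·R2.
R3 ← R3 / (-23/9).
R1 ← R1 − 5/18·R3.
R2 ← R2 − 11/12·R3.
R4 ← R4 + 1037/360·R3.
R4 ← R4 / (259/120).
R1 ← R1 + 1/2·R4.
R2 ← R2 − 3/4·R4.
R3 ← R3 − 1·R4.
Reading off the reduced rows gives m = 1, n = 0, p = 1, q = -2.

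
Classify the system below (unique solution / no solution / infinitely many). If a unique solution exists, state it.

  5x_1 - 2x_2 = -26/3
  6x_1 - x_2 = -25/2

x_1 = -7/3, x_2 = -3/2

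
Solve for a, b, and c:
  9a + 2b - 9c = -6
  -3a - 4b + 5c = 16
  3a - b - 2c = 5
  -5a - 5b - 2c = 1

a = 2, b = -3, c = 2

Row-reduce the augmented matrix:
R1 ← R1 / (9).
R2 ← R2 + 3·R1.
R3 ← R3 − 3·R1.
R4 ← R4 + 5·R1.
R2 ← R2 / (-10/3).
R1 ← R1 − 2/9·R2.
R3 ← R3 + 5/3·R2.
R4 ← R4 + 35/9·R2.
Swap R3 and R4.
R3 ← R3 / (-28/3).
R1 ← R1 + 13/15·R3.
R2 ← R2 + 3/5·R3.
R4 reduces to 0 = 0, so the extra equation is consistent.
Reading off the reduced rows gives a = 2, b = -3, c = 2.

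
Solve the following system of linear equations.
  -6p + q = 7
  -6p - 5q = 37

Row-reduce the augmented matrix:
R1 ← R1 / (-6).
R2 ← R2 + 6·R1.
R2 ← R2 / (-6).
R1 ← R1 + 1/6·R2.
Reading off the reduced rows gives p = -2, q = -5.

p = -2, q = -5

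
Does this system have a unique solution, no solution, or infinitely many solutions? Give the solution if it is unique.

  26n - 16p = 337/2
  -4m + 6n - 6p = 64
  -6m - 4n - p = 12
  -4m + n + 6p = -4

no solution

Row-reduce:
Swap R1 and R2.
R1 ← R1 / (-4).
R3 ← R3 + 6·R1.
R4 ← R4 + 4·R1.
R2 ← R2 / (26).
R1 ← R1 + 3/2·R2.
R3 ← R3 + 13·R2.
R4 ← R4 + 5·R2.
Swap R3 and R4.
R3 ← R3 / (116/13).
R1 ← R1 − 15/26·R3.
R2 ← R2 + 8/13·R3.
Row 4 reduces to 0 = 1/4, a contradiction. The system is inconsistent.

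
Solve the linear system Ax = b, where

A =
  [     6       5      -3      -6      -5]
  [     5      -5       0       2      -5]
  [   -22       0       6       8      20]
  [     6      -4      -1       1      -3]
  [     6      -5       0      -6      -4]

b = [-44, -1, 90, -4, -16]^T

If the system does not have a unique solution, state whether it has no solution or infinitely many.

Row-reduce:
R1 ← R1 / (6).
R2 ← R2 − 5·R1.
R3 ← R3 + 22·R1.
R4 ← R4 − 6·R1.
R5 ← R5 − 6·R1.
R2 ← R2 / (-55/6).
R1 ← R1 − 5/6·R2.
R3 ← R3 − 55/3·R2.
R4 ← R4 + 9·R2.
R5 ← R5 + 10·R2.
Swap R3 and R4.
R3 ← R3 / (-5/11).
R1 ← R1 + 3/11·R3.
R2 ← R2 + 3/11·R3.
R5 ← R5 − 3/11·R3.
Swap R4 and R5.
R4 ← R4 / (-189/25).
R1 ← R1 + 11/25·R4.
R2 ← R2 + 21/25·R4.
R3 ← R3 + 7/25·R4.
Rank is 4 with 5 unknowns, leaving x_5 free.

infinitely many solutions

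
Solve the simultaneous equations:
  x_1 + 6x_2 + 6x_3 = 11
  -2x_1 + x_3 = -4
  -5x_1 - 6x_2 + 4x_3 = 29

Row-reduce the augmented matrix:
R2 ← R2 + 2·R1.
R3 ← R3 + 5·R1.
R2 ← R2 / (12).
R1 ← R1 − 6·R2.
R3 ← R3 − 24·R2.
R3 ← R3 / (8).
R1 ← R1 + 1/2·R3.
R2 ← R2 − 13/12·R3.
Reading off the reduced rows gives x_1 = 5, x_2 = -5, x_3 = 6.

x_1 = 5, x_2 = -5, x_3 = 6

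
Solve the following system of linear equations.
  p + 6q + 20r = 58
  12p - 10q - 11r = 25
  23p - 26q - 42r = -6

no solution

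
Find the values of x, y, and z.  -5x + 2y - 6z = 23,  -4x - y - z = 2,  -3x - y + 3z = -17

x = 1, y = -1, z = -5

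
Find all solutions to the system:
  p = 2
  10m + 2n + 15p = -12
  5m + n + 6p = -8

Row-reduce:
Swap R1 and R2.
R1 ← R1 / (10).
R3 ← R3 − 5·R1.
R1 ← R1 − 3/2·R2.
R3 ← R3 + 3/2·R2.
Row 3 reduces to 0 = 1, a contradiction. The system is inconsistent.

no solution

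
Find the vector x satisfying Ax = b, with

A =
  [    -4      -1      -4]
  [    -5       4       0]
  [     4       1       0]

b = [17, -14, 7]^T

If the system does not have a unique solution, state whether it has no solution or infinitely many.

Row-reduce the augmented matrix:
R1 ← R1 / (-4).
R2 ← R2 + 5·R1.
R3 ← R3 − 4·R1.
R2 ← R2 / (21/4).
R1 ← R1 − 1/4·R2.
R3 ← R3 / (-4).
R1 ← R1 − 16/21·R3.
R2 ← R2 − 20/21·R3.
Reading off the reduced rows gives x_1 = 2, x_2 = -1, x_3 = -6.

x_1 = 2, x_2 = -1, x_3 = -6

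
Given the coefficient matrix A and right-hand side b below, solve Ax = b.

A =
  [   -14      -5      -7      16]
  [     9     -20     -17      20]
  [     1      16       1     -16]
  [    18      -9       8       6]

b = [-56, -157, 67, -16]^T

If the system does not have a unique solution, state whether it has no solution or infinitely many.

Row-reduce the augmented matrix:
R1 ← R1 / (-14).
R2 ← R2 − 9·R1.
R3 ← R3 − 1·R1.
R4 ← R4 − 18·R1.
R2 ← R2 / (-325/14).
R1 ← R1 − 5/14·R2.
R3 ← R3 − 219/14·R2.
R4 ← R4 + 108/7·R2.
R3 ← R3 / (-4546/325).
R1 ← R1 − 11/65·R3.
R2 ← R2 − 301/325·R3.
R4 ← R4 − 4319/325·R3.
R4 ← R4 / (26632/2273).
R1 ← R1 + 1386/2273·R4.
R2 ← R2 + 2130/2273·R4.
R3 ← R3 + 902/2273·R4.
Reading off the reduced rows gives x_1 = -1, x_2 = 2, x_3 = 4, x_4 = -2.

x_1 = -1, x_2 = 2, x_3 = 4, x_4 = -2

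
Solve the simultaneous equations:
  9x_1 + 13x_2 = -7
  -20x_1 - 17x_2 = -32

x_1 = 5, x_2 = -4

Row-reduce the augmented matrix:
R1 ← R1 / (9).
R2 ← R2 + 20·R1.
R2 ← R2 / (107/9).
R1 ← R1 − 13/9·R2.
Reading off the reduced rows gives x_1 = 5, x_2 = -4.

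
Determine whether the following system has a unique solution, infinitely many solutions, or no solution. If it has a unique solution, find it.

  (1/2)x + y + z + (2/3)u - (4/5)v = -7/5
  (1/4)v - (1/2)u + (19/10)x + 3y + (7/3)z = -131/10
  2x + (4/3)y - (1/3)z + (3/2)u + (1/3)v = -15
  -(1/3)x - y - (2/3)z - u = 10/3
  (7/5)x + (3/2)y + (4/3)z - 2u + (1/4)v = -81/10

infinitely many solutions

Row-reduce:
R1 ← R1 / (1/2).
R2 ← R2 − 19/10·R1.
R3 ← R3 − 2·R1.
R4 ← R4 + 1/3·R1.
R5 ← R5 − 7/5·R1.
R2 ← R2 / (-4/5).
R1 ← R1 − 2·R2.
R3 ← R3 + 8/3·R2.
R4 ← R4 + 1/3·R2.
R5 ← R5 + 13/10·R2.
R3 ← R3 / (5/9).
R1 ← R1 + 5/3·R3.
R2 ← R2 − 11/6·R3.
R4 ← R4 − 11/18·R3.
R5 ← R5 − 11/12·R3.
R4 ← R4 / (-3287/360).
R1 ← R1 − 247/12·R4.
R2 ← R2 + 1029/40·R4.
R3 ← R3 − 161/10·R4.
R5 ← R5 + 3287/240·R4.
Rank is 4 with 5 unknowns, leaving v free.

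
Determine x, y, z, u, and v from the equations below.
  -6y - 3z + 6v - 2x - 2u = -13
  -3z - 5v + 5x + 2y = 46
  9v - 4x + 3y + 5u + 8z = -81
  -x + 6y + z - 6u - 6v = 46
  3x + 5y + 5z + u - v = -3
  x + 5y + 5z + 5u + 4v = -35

x = 3, y = 3, z = -5, u = -4, v = -2

Row-reduce the augmented matrix:
R1 ← R1 / (-2).
R2 ← R2 − 5·R1.
R3 ← R3 + 4·R1.
R4 ← R4 + 1·R1.
R5 ← R5 − 3·R1.
R6 ← R6 − 1·R1.
R2 ← R2 / (-13).
R1 ← R1 − 3·R2.
R3 ← R3 − 15·R2.
R4 ← R4 − 9·R2.
R5 ← R5 + 4·R2.
R6 ← R6 − 2·R2.
R3 ← R3 / (49/26).
R1 ← R1 + 12/13·R3.
R2 ← R2 − 21/26·R3.
R4 ← R4 + 62/13·R3.
R5 ← R5 − 97/26·R3.
R6 ← R6 − 49/26·R3.
R4 ← R4 / (-2/7).
R1 ← R1 − 10/7·R4.
R2 ← R2 + 1·R4.
R3 ← R3 − 12/7·R4.
R5 ← R5 + 48/7·R4.
R5 ← R5 / (-3365/7).
R1 ← R1 − 708/7·R5.
R2 ← R2 + 1019/14·R5.
R3 ← R3 − 852/7·R5.
R4 ← R4 + 957/14·R5.
R6 reduces to 0 = 0, so the extra equation is consistent.
Reading off the reduced rows gives x = 3, y = 3, z = -5, u = -4, v = -2.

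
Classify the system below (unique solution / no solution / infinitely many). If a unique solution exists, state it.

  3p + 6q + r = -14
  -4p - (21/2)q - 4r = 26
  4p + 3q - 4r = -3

no solution

Row-reduce:
R1 ← R1 / (3).
R2 ← R2 + 4·R1.
R3 ← R3 − 4·R1.
R2 ← R2 / (-5/2).
R1 ← R1 − 2·R2.
R3 ← R3 + 5·R2.
Row 3 reduces to 0 = 1, a contradiction. The system is inconsistent.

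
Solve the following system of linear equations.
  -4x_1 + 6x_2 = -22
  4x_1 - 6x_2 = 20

no solution

Row-reduce:
R1 ← R1 / (-4).
R2 ← R2 − 4·R1.
Row 2 reduces to 0 = -2, a contradiction. The system is inconsistent.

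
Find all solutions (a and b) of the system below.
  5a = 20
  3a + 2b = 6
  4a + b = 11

Row-reduce:
R1 ← R1 / (5).
R2 ← R2 − 3·R1.
R3 ← R3 − 4·R1.
R2 ← R2 / (2).
R3 ← R3 − 1·R2.
Row 3 reduces to 0 = -2, a contradiction. The system is inconsistent.

no solution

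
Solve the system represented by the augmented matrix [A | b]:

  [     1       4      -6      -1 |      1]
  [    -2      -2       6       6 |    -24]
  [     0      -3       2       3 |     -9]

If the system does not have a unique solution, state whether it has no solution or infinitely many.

infinitely many solutions

Row-reduce:
R2 ← R2 + 2·R1.
R2 ← R2 / (6).
R1 ← R1 − 4·R2.
R3 ← R3 + 3·R2.
R3 ← R3 / (-1).
R1 ← R1 + 2·R3.
R2 ← R2 + 1·R3.
Rank is 3 with 4 unknowns, leaving x_4 free.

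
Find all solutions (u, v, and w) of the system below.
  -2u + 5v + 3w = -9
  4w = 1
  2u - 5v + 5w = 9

Row-reduce:
R1 ← R1 / (-2).
R3 ← R3 − 2·R1.
R2 ← R2 / (4).
R1 ← R1 + 3/2·R2.
R3 ← R3 − 8·R2.
Row 3 reduces to 0 = -2, a contradiction. The system is inconsistent.

no solution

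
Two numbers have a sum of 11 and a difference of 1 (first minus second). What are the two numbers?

first number: 6, second number: 5

Let x = first number, y = second number.
  x + y = 11
  x - y = 1
From equation 1: x = 11 − y.
Substitute into equation 2 and solve: y = 5.
Then x = 6.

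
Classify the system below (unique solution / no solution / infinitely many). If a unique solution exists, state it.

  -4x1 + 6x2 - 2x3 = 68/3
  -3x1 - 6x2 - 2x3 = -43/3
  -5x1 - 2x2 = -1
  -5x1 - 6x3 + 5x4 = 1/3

Row-reduce the augmented matrix:
R1 ← R1 / (-4).
R2 ← R2 + 3·R1.
R3 ← R3 + 5·R1.
R4 ← R4 + 5·R1.
R2 ← R2 / (-21/2).
R1 ← R1 + 3/2·R2.
R3 ← R3 + 19/2·R2.
R4 ← R4 + 15/2·R2.
R3 ← R3 / (62/21).
R1 ← R1 − 4/7·R3.
R2 ← R2 − 1/21·R3.
R4 ← R4 + 22/7·R3.
R4 ← R4 / (5).
Reading off the reduced rows gives x1 = -1, x2 = 3, x3 = -1/3, x4 = -4/3.

x1 = -1, x2 = 3, x3 = -1/3, x4 = -4/3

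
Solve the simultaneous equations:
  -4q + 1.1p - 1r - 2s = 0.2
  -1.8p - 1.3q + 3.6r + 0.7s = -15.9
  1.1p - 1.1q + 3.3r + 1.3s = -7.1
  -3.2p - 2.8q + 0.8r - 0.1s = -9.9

Row-reduce the augmented matrix:
R1 ← R1 / (11/10).
R2 ← R2 + 9/5·R1.
R3 ← R3 − 11/10·R1.
R4 ← R4 + 16/5·R1.
R2 ← R2 / (-863/110).
R1 ← R1 + 40/11·R2.
R3 ← R3 − 29/10·R2.
R4 ← R4 + 794/55·R2.
R3 ← R3 / (43373/8630).
R1 ← R1 + 1570/863·R3.
R2 ← R2 + 216/863·R3.
R4 ← R4 + 24692/4315·R3.
R4 ← R4 / (646447/433730).
R1 ← R1 − 9740/43373·R4.
R2 ← R2 − 19297/43373·R4.
R3 ← R3 − 20272/43373·R4.
Reading off the reduced rows gives p = 2, q = 0, r = -4, s = 3.

p = 2, q = 0, r = -4, s = 3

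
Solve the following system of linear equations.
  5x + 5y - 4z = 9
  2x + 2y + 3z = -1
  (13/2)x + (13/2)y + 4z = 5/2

Row-reduce:
R1 ← R1 / (5).
R2 ← R2 − 2·R1.
R3 ← R3 − 13/2·R1.
R2 ← R2 / (23/5).
R1 ← R1 + 4/5·R2.
R3 ← R3 − 46/5·R2.
Rank is 2 with 3 unknowns, leaving y free.

infinitely many solutions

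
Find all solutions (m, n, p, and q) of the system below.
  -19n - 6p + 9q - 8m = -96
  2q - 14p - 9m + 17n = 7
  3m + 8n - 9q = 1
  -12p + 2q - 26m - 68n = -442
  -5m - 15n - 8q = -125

Row-reduce the augmented matrix:
R1 ← R1 / (-8).
R2 ← R2 + 9·R1.
R3 ← R3 − 3·R1.
R4 ← R4 + 26·R1.
R5 ← R5 + 5·R1.
R2 ← R2 / (307/8).
R1 ← R1 − 19/8·R2.
R3 ← R3 − 7/8·R2.
R4 ← R4 + 25/4·R2.
R5 ← R5 + 25/8·R2.
R3 ← R3 / (-640/307).
R1 ← R1 − 368/307·R3.
R2 ← R2 + 58/307·R3.
R4 ← R4 − 1940/307·R3.
R5 ← R5 − 970/307·R3.
R4 ← R4 / (-721/16).
R1 ← R1 + 15/4·R4.
R2 ← R2 − 9/32·R4.
R3 ← R3 − 167/64·R4.
R5 ← R5 + 721/32·R4.
R5 reduces to 0 = 0, so the extra equation is consistent.
Reading off the reduced rows gives m = 2, n = 5, p = 5, q = 5.

m = 2, n = 5, p = 5, q = 5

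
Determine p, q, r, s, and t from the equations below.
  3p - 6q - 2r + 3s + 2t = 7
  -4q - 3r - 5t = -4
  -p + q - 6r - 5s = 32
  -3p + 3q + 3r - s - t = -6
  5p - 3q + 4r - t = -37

Row-reduce the augmented matrix:
R1 ← R1 / (3).
R3 ← R3 + 1·R1.
R4 ← R4 + 3·R1.
R5 ← R5 − 5·R1.
R2 ← R2 / (-4).
R1 ← R1 + 2·R2.
R3 ← R3 + 1·R2.
R4 ← R4 + 3·R2.
R5 ← R5 − 7·R2.
R3 ← R3 / (-71/12).
R1 ← R1 − 5/6·R3.
R2 ← R2 − 3/4·R3.
R4 ← R4 − 13/4·R3.
R5 ← R5 − 25/12·R3.
R4 ← R4 / (-14/71).
R1 ← R1 − 31/71·R4.
R2 ← R2 + 36/71·R4.
R3 ← R3 − 48/71·R4.
R5 ← R5 + 455/71·R4.
R5 ← R5 / (-201).
R1 ← R1 − 114/7·R5.
R2 ← R2 + 94/7·R5.
R3 ← R3 − 137/7·R5.
R4 ← R4 + 206/7·R5.
Reading off the reduced rows gives p = -4, q = -1, r = -4, s = -1, t = 4.

p = -4, q = -1, r = -4, s = -1, t = 4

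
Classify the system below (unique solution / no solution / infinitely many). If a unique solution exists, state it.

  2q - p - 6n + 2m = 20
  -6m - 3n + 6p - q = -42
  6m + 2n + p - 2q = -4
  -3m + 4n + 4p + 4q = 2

m = 2, n = 0, p = -4, q = 6

Row-reduce the augmented matrix:
R1 ← R1 / (2).
R2 ← R2 + 6·R1.
R3 ← R3 − 6·R1.
R4 ← R4 + 3·R1.
R2 ← R2 / (-21).
R1 ← R1 + 3·R2.
R3 ← R3 − 20·R2.
R4 ← R4 + 5·R2.
R3 ← R3 / (48/7).
R1 ← R1 + 13/14·R3.
R2 ← R2 + 1/7·R3.
R4 ← R4 − 25/14·R3.
R4 ← R4 / (479/72).
R1 ← R1 + 11/72·R4.
R2 ← R2 + 11/36·R4.
R3 ← R3 + 17/36·R4.
Reading off the reduced rows gives m = 2, n = 0, p = -4, q = 6.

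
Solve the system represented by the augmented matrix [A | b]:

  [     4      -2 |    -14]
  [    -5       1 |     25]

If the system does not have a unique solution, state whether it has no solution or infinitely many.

From equation 2: x_2 = 25 + 5·x_1.
Substitute into equation 1 and solve: x_1 = -6.
Then x_2 = -5.

x_1 = -6, x_2 = -5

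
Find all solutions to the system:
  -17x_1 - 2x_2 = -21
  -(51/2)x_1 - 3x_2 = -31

no solution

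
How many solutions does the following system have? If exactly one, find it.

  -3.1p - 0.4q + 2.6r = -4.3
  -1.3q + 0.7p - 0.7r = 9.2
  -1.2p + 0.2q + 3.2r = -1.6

p = 3, q = -6, r = 1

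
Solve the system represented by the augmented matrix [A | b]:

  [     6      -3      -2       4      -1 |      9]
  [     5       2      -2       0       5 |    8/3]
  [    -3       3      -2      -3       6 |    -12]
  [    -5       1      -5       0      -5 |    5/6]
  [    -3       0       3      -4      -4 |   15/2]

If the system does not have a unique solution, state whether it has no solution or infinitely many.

x_1 = 7/3, x_2 = 0, x_3 = -1/2, x_4 = -2, x_5 = -2

Row-reduce the augmented matrix:
R1 ← R1 / (6).
R2 ← R2 − 5·R1.
R3 ← R3 + 3·R1.
R4 ← R4 + 5·R1.
R5 ← R5 + 3·R1.
R2 ← R2 / (9/2).
R1 ← R1 + 1/2·R2.
R3 ← R3 − 3/2·R2.
R4 ← R4 + 3/2·R2.
R5 ← R5 + 3/2·R2.
R3 ← R3 / (-26/9).
R1 ← R1 + 10/27·R3.
R2 ← R2 + 2/27·R3.
R4 ← R4 + 61/9·R3.
R5 ← R5 − 17/9·R3.
R4 ← R4 / (51/26).
R1 ← R1 − 11/39·R4.
R2 ← R2 + 29/39·R4.
R3 ← R3 + 1/26·R4.
R5 ← R5 + 79/26·R4.
R5 ← R5 / (-326/17).
R1 ← R1 − 91/51·R5.
R2 ← R2 + 175/51·R5.
R3 ← R3 + 25/17·R5.
R4 ← R4 + 106/17·R5.
Reading off the reduced rows gives x_1 = 7/3, x_2 = 0, x_3 = -1/2, x_4 = -2, x_5 = -2.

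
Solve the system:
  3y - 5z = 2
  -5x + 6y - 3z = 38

infinitely many solutions

Row-reduce:
Swap R1 and R2.
R1 ← R1 / (-5).
R2 ← R2 / (3).
R1 ← R1 + 6/5·R2.
Rank is 2 with 3 unknowns, leaving z free.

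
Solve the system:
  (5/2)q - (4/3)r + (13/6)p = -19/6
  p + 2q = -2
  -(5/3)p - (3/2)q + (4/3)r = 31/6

Row-reduce:
R1 ← R1 / (13/6).
R2 ← R2 − 1·R1.
R3 ← R3 + 5/3·R1.
R2 ← R2 / (11/13).
R1 ← R1 − 15/13·R2.
R3 ← R3 − 11/26·R2.
Row 3 reduces to 0 = 3, a contradiction. The system is inconsistent.

no solution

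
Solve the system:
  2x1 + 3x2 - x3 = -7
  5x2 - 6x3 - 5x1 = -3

infinitely many solutions

Row-reduce:
R1 ← R1 / (2).
R2 ← R2 + 5·R1.
R2 ← R2 / (25/2).
R1 ← R1 − 3/2·R2.
Rank is 2 with 3 unknowns, leaving x3 free.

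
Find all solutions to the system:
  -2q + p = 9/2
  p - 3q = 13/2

p = 1/2, q = -2

From equation 1: p = 9/2 + 2·q.
Substitute into equation 2 and solve: q = -2.
Then p = 1/2.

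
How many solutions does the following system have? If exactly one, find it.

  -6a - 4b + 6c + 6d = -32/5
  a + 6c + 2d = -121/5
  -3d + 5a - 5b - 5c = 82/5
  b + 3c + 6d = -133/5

Row-reduce the augmented matrix:
R1 ← R1 / (-6).
R2 ← R2 − 1·R1.
R3 ← R3 − 5·R1.
R2 ← R2 / (-2/3).
R1 ← R1 − 2/3·R2.
R3 ← R3 + 25/3·R2.
R4 ← R4 − 1·R2.
R3 ← R3 / (-175/2).
R1 ← R1 − 6·R3.
R2 ← R2 + 21/2·R3.
R4 ← R4 − 27/2·R3.
R4 ← R4 / (879/175).
R1 ← R1 + 76/175·R4.
R2 ← R2 + 6/25·R4.
R3 ← R3 − 71/175·R4.
Reading off the reduced rows gives a = -3, b = -2, c = -13/5, d = -14/5.

a = -3, b = -2, c = -13/5, d = -14/5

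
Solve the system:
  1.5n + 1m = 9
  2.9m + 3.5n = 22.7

Row-reduce the augmented matrix:
R2 ← R2 − 29/10·R1.
R2 ← R2 / (-17/20).
R1 ← R1 − 3/2·R2.
Reading off the reduced rows gives m = 3, n = 4.

m = 3, n = 4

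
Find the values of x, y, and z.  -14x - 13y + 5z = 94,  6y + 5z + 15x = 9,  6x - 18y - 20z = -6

x = 1, y = -6, z = 6

Row-reduce the augmented matrix:
R1 ← R1 / (-14).
R2 ← R2 − 15·R1.
R3 ← R3 − 6·R1.
R2 ← R2 / (-111/14).
R1 ← R1 − 13/14·R2.
R3 ← R3 + 165/7·R2.
R3 ← R3 / (-1800/37).
R1 ← R1 − 95/111·R3.
R2 ← R2 + 145/111·R3.
Reading off the reduced rows gives x = 1, y = -6, z = 6.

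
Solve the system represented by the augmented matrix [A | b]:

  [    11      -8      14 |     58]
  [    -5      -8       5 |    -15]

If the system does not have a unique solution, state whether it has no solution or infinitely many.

infinitely many solutions

Row-reduce:
R1 ← R1 / (11).
R2 ← R2 + 5·R1.
R2 ← R2 / (-128/11).
R1 ← R1 + 8/11·R2.
Rank is 2 with 3 unknowns, leaving x_3 free.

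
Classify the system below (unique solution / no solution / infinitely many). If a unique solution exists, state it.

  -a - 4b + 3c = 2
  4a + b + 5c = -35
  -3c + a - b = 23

a = 0, b = -5, c = -6

Row-reduce the augmented matrix:
R1 ← R1 / (-1).
R2 ← R2 − 4·R1.
R3 ← R3 − 1·R1.
R2 ← R2 / (-15).
R1 ← R1 − 4·R2.
R3 ← R3 + 5·R2.
R3 ← R3 / (-17/3).
R1 ← R1 − 23/15·R3.
R2 ← R2 + 17/15·R3.
Reading off the reduced rows gives a = 0, b = -5, c = -6.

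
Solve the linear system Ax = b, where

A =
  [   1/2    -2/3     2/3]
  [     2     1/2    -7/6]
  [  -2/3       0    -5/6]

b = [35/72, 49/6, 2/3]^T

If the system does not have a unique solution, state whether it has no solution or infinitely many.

x_1 = 11/4, x_2 = -5/3, x_3 = -3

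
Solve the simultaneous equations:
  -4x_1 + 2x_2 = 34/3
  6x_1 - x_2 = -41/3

x_1 = -2, x_2 = 5/3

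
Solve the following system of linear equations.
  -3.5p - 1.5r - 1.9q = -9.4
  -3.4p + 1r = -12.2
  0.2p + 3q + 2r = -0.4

Row-reduce the augmented matrix:
R1 ← R1 / (-7/2).
R2 ← R2 + 17/5·R1.
R3 ← R3 − 1/5·R1.
R2 ← R2 / (323/175).
R1 ← R1 − 19/35·R2.
R3 ← R3 − 506/175·R2.
R3 ← R3 / (-625/323).
R1 ← R1 + 5/17·R3.
R2 ← R2 − 430/323·R3.
Reading off the reduced rows gives p = 3, q = 1, r = -2.

p = 3, q = 1, r = -2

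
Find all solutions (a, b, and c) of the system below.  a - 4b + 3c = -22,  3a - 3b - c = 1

infinitely many solutions

Row-reduce:
R2 ← R2 − 3·R1.
R2 ← R2 / (9).
R1 ← R1 + 4·R2.
Rank is 2 with 3 unknowns, leaving c free.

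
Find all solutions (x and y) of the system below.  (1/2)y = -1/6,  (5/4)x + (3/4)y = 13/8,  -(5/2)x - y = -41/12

x = 3/2, y = -1/3

Row-reduce the augmented matrix:
Swap R1 and R2.
R1 ← R1 / (5/4).
R3 ← R3 + 5/2·R1.
R2 ← R2 / (1/2).
R1 ← R1 − 3/5·R2.
R3 ← R3 − 1/2·R2.
R3 reduces to 0 = 0, so the extra equation is consistent.
Reading off the reduced rows gives x = 3/2, y = -1/3.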